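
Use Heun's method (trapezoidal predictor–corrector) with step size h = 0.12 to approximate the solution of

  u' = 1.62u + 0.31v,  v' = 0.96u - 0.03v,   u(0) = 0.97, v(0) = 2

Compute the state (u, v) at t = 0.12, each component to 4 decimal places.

Heun on (u,v): k1 = f(t_n, state_n); k2 = f(t_n + h, state_n + h·k1); state_{n+1} = state_n + (h/2)·(k1 + k2).
0.000000: (0.970000, 2.000000)
  k1 = (2.191400, 0.871200)
  predictor → (1.232968, 2.104544)
  k2 = (2.649817, 1.120513)
  → (1.260473, 2.119503)
(u(0.12), v(0.12)) ≈ (1.2605, 2.1195)

1.2605, 2.1195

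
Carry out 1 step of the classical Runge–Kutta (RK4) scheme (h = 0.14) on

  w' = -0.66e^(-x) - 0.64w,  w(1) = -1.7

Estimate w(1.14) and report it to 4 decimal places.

RK4: k1 = f(x_n, w_n); k2 = f(x_n + h/2, w_n + (h/2)·k1); k3 = f(x_n + h/2, w_n + (h/2)·k2); k4 = f(x_n + h, w_n + h·k3); w_{n+1} = w_n + (h/6)·(k1 + 2k2 + 2k3 + k4).
x=1.000000, w=-1.700000:
  k1 = f(1.000000, -1.700000) = 0.845200
  k2 = f(1.070000, -1.640836) = 0.823749
  k3 = f(1.070000, -1.642338) = 0.824710
  k4 = f(1.140000, -1.584541) = 0.803025
  w ← -1.700000 + (0.14/6)·(k1 + 2k2 + 2k3 + k4) = -1.584613
w(1.14) ≈ -1.5846

-1.5846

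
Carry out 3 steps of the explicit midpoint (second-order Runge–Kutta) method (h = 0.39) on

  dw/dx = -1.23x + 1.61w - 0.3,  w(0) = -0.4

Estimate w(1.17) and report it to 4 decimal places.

-4.8939

Midpoint: k1 = f(x_n, w_n); k2 = f(x_n + h/2, w_n + (h/2)·k1); w_{n+1} = w_n + h·k2.
x=0.000000, w=-0.400000:
  k1 = f(0.000000, -0.400000) = -0.944000
  k2 = f(0.195000, -0.584080) = -1.480219
  w ← -0.400000 + 0.39·(-1.480219) = -0.977285
x=0.390000, w=-0.977285:
  k1 = f(0.390000, -0.977285) = -2.353129
  k2 = f(0.585000, -1.436146) = -3.331744
  w ← -0.977285 + 0.39·(-3.331744) = -2.276666
x=0.780000, w=-2.276666:
  k1 = f(0.780000, -2.276666) = -4.924832
  k2 = f(0.975000, -3.237008) = -6.710833
  w ← -2.276666 + 0.39·(-6.710833) = -4.893890
w(1.17) ≈ -4.8939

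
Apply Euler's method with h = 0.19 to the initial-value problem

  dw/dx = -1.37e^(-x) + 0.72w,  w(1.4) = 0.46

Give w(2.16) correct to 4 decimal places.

0.5191

Euler: w_{n+1} = w_n + h·f(x_n, w_n).
x=1.400000, w=0.460000: f=-0.006638 → w ← 0.460000 + 0.19·(-0.006638) = 0.458739
x=1.590000, w=0.458739: f=0.050914 → w ← 0.458739 + 0.19·0.050914 = 0.468412
x=1.780000, w=0.468412: f=0.106223 → w ← 0.468412 + 0.19·0.106223 = 0.488595
x=1.970000, w=0.488595: f=0.160732 → w ← 0.488595 + 0.19·0.160732 = 0.519134
w(2.16) ≈ 0.5191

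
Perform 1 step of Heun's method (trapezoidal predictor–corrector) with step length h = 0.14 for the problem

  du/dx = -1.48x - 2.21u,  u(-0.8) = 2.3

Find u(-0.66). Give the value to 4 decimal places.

1.8241

Heun: k1 = f(x_n, u_n); k2 = f(x_n + h, u_n + h·k1); u_{n+1} = u_n + (h/2)·(k1 + k2).
x=-0.800000, u=2.300000:
  k1 = f(-0.800000, 2.300000) = -3.899000
  k2 = f(-0.660000, 1.754140) = -2.899849
  u ← 2.300000 + (0.14/2)·(-3.899000 + (-2.899849)) = 1.824081
u(-0.66) ≈ 1.8241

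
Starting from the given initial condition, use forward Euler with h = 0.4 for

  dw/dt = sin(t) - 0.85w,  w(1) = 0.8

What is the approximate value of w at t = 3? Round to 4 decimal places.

Euler: w_{n+1} = w_n + h·f(t_n, w_n).
t=1.000000, w=0.800000: f=0.161471 → w ← 0.800000 + 0.4·0.161471 = 0.864588
t=1.400000, w=0.864588: f=0.250550 → w ← 0.864588 + 0.4·0.250550 = 0.964808
t=1.800000, w=0.964808: f=0.153761 → w ← 0.964808 + 0.4·0.153761 = 1.026312
t=2.200000, w=1.026312: f=-0.063869 → w ← 1.026312 + 0.4·(-0.063869) = 1.000765
t=2.600000, w=1.000765: f=-0.335149 → w ← 1.000765 + 0.4·(-0.335149) = 0.866705
w(3) ≈ 0.8667

0.8667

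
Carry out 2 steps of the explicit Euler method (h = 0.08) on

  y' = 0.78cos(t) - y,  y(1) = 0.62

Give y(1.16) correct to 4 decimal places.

Euler: y_{n+1} = y_n + h·f(t_n, y_n).
t=1.000000, y=0.620000: f=-0.198564 → y ← 0.620000 + 0.08·(-0.198564) = 0.604115
t=1.080000, y=0.604115: f=-0.236479 → y ← 0.604115 + 0.08·(-0.236479) = 0.585197
y(1.16) ≈ 0.5852

0.5852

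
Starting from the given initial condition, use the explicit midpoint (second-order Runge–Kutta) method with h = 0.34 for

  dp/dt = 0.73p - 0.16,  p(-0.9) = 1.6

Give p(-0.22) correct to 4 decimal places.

Midpoint: k1 = f(t_n, p_n); k2 = f(t_n + h/2, p_n + (h/2)·k1); p_{n+1} = p_n + h·k2.
t=-0.900000, p=1.600000:
  k1 = f(-0.900000, 1.600000) = 1.008000
  k2 = f(-0.730000, 1.771360) = 1.133093
  p ← 1.600000 + 0.34·1.133093 = 1.985252
t=-0.560000, p=1.985252:
  k1 = f(-0.560000, 1.985252) = 1.289234
  k2 = f(-0.390000, 2.204421) = 1.449228
  p ← 1.985252 + 0.34·1.449228 = 2.477989
p(-0.22) ≈ 2.4780

2.4780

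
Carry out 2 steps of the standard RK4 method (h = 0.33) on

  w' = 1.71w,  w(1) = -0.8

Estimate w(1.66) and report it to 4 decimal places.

-2.4716

RK4: k1 = f(s_n, w_n); k2 = f(s_n + h/2, w_n + (h/2)·k1); k3 = f(s_n + h/2, w_n + (h/2)·k2); k4 = f(s_n + h, w_n + h·k3); w_{n+1} = w_n + (h/6)·(k1 + 2k2 + 2k3 + k4).
s=1.000000, w=-0.800000:
  k1 = f(1.000000, -0.800000) = -1.368000
  k2 = f(1.165000, -1.025720) = -1.753981
  k3 = f(1.165000, -1.089407) = -1.862886
  k4 = f(1.330000, -1.414752) = -2.419226
  w ← -0.800000 + (0.33/6)·(k1 + 2k2 + 2k3 + k4) = -1.406153
s=1.330000, w=-1.406153:
  k1 = f(1.330000, -1.406153) = -2.404521
  k2 = f(1.495000, -1.802899) = -3.082957
  k3 = f(1.495000, -1.914841) = -3.274378
  k4 = f(1.660000, -2.486697) = -4.252253
  w ← -1.406153 + (0.33/6)·(k1 + 2k2 + 2k3 + k4) = -2.471582
w(1.66) ≈ -2.4716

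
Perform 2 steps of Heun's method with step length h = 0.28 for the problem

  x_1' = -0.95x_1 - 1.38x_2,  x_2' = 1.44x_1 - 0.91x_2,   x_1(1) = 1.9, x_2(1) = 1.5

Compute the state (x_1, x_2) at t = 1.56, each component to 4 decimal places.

Heun on (x_1,x_2): k1 = f(t_n, state_n); k2 = f(t_n + h, state_n + h·k1); state_{n+1} = state_n + (h/2)·(k1 + k2).
1.000000: (1.900000, 1.500000)
  k1 = (-3.875000, 1.371000)
  predictor → (0.815000, 1.883880)
  k2 = (-3.374004, -0.540731)
  → (0.885139, 1.616238)
1.280000: (0.885139, 1.616238)
  k1 = (-3.071290, -0.196176)
  predictor → (0.025178, 1.561309)
  k2 = (-2.178525, -1.384534)
  → (0.150165, 1.394938)
(x_1(1.56), x_2(1.56)) ≈ (0.1502, 1.3949)

0.1502, 1.3949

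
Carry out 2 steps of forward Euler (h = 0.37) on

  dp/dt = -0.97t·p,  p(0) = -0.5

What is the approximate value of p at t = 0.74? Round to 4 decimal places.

Euler: p_{n+1} = p_n + h·f(t_n, p_n).
t=0.000000, p=-0.500000: f=0.000000 → p ← -0.500000 + 0.37·0.000000 = -0.500000
t=0.370000, p=-0.500000: f=0.179450 → p ← -0.500000 + 0.37·0.179450 = -0.433604
p(0.74) ≈ -0.4336

-0.4336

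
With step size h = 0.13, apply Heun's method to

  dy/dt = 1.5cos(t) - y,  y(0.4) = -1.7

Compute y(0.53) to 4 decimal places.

Heun: k1 = f(t_n, y_n); k2 = f(t_n + h, y_n + h·k1); y_{n+1} = y_n + (h/2)·(k1 + k2).
t=0.400000, y=-1.700000:
  k1 = f(0.400000, -1.700000) = 3.081591
  k2 = f(0.530000, -1.299393) = 2.593604
  y ← -1.700000 + (0.13/2)·(3.081591 + 2.593604) = -1.331112
y(0.53) ≈ -1.3311

-1.3311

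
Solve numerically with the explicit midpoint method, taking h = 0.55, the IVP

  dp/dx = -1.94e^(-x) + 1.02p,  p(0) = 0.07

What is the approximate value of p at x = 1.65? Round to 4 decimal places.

-4.3913

Midpoint: k1 = f(x_n, p_n); k2 = f(x_n + h/2, p_n + (h/2)·k1); p_{n+1} = p_n + h·k2.
x=0.000000, p=0.070000:
  k1 = f(0.000000, 0.070000) = -1.868600
  k2 = f(0.275000, -0.443865) = -1.926312
  p ← 0.070000 + 0.55·(-1.926312) = -0.989472
x=0.550000, p=-0.989472:
  k1 = f(0.550000, -0.989472) = -2.128544
  k2 = f(0.825000, -1.574821) = -2.456494
  p ← -0.989472 + 0.55·(-2.456494) = -2.340543
x=1.100000, p=-2.340543:
  k1 = f(1.100000, -2.340543) = -3.033124
  k2 = f(1.375000, -3.174652) = -3.728654
  p ← -2.340543 + 0.55·(-3.728654) = -4.391303
p(1.65) ≈ -4.3913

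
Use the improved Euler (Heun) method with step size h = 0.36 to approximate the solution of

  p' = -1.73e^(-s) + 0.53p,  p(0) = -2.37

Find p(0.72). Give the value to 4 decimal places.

-4.5855

Heun: k1 = f(s_n, p_n); k2 = f(s_n + h, p_n + h·k1); p_{n+1} = p_n + (h/2)·(k1 + k2).
s=0.000000, p=-2.370000:
  k1 = f(0.000000, -2.370000) = -2.986100
  k2 = f(0.360000, -3.444996) = -3.032828
  p ← -2.370000 + (0.36/2)·(-2.986100 + (-3.032828)) = -3.453407
s=0.360000, p=-3.453407:
  k1 = f(0.360000, -3.453407) = -3.037286
  k2 = f(0.720000, -4.546830) = -3.251901
  p ← -3.453407 + (0.36/2)·(-3.037286 + (-3.251901)) = -4.585461
p(0.72) ≈ -4.5855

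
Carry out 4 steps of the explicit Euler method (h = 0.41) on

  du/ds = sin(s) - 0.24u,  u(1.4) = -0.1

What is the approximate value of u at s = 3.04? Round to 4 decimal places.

1.0490

Euler: u_{n+1} = u_n + h·f(s_n, u_n).
s=1.400000, u=-0.100000: f=1.009450 → u ← -0.100000 + 0.41·1.009450 = 0.313874
s=1.810000, u=0.313874: f=0.896197 → u ← 0.313874 + 0.41·0.896197 = 0.681315
s=2.220000, u=0.681315: f=0.633050 → u ← 0.681315 + 0.41·0.633050 = 0.940866
s=2.630000, u=0.940866: f=0.263759 → u ← 0.940866 + 0.41·0.263759 = 1.049007
u(3.04) ≈ 1.0490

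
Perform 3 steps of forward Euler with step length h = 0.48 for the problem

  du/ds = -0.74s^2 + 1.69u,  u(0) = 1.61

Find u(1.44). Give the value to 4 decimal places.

Euler: u_{n+1} = u_n + h·f(s_n, u_n).
s=0.000000, u=1.610000: f=2.720900 → u ← 1.610000 + 0.48·2.720900 = 2.916032
s=0.480000, u=2.916032: f=4.757598 → u ← 2.916032 + 0.48·4.757598 = 5.199679
s=0.960000, u=5.199679: f=8.105474 → u ← 5.199679 + 0.48·8.105474 = 9.090306
u(1.44) ≈ 9.0903

9.0903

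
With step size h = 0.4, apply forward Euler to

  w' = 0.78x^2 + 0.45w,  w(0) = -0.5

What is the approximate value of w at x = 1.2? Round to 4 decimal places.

-0.5629

Euler: w_{n+1} = w_n + h·f(x_n, w_n).
x=0.000000, w=-0.500000: f=-0.225000 → w ← -0.500000 + 0.4·(-0.225000) = -0.590000
x=0.400000, w=-0.590000: f=-0.140700 → w ← -0.590000 + 0.4·(-0.140700) = -0.646280
x=0.800000, w=-0.646280: f=0.208374 → w ← -0.646280 + 0.4·0.208374 = -0.562930
w(1.2) ≈ -0.5629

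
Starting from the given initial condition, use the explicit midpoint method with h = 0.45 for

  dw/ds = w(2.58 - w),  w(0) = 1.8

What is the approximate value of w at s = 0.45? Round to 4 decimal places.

Midpoint: k1 = f(s_n, w_n); k2 = f(s_n + h/2, w_n + (h/2)·k1); w_{n+1} = w_n + h·k2.
s=0.000000, w=1.800000:
  k1 = f(0.000000, 1.800000) = 1.404000
  k2 = f(0.225000, 2.115900) = 0.981989
  w ← 1.800000 + 0.45·0.981989 = 2.241895
w(0.45) ≈ 2.2419

2.2419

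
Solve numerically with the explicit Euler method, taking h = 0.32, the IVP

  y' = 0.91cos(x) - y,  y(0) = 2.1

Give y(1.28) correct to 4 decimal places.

Euler: y_{n+1} = y_n + h·f(x_n, y_n).
x=0.000000, y=2.100000: f=-1.190000 → y ← 2.100000 + 0.32·(-1.190000) = 1.719200
x=0.320000, y=1.719200: f=-0.855396 → y ← 1.719200 + 0.32·(-0.855396) = 1.445473
x=0.640000, y=1.445473: f=-0.715566 → y ← 1.445473 + 0.32·(-0.715566) = 1.216492
x=0.960000, y=1.216492: f=-0.694589 → y ← 1.216492 + 0.32·(-0.694589) = 0.994224
y(1.28) ≈ 0.9942

0.9942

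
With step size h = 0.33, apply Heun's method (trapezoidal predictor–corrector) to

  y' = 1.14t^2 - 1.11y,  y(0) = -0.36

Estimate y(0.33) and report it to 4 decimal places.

-0.2318

Heun: k1 = f(t_n, y_n); k2 = f(t_n + h, y_n + h·k1); y_{n+1} = y_n + (h/2)·(k1 + k2).
t=0.000000, y=-0.360000:
  k1 = f(0.000000, -0.360000) = 0.399600
  k2 = f(0.330000, -0.228132) = 0.377373
  y ← -0.360000 + (0.33/2)·(0.399600 + 0.377373) = -0.231800
y(0.33) ≈ -0.2318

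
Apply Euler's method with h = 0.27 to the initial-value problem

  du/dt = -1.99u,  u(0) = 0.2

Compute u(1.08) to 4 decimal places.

Euler: u_{n+1} = u_n + h·f(t_n, u_n).
t=0.000000, u=0.200000: f=-0.398000 → u ← 0.200000 + 0.27·(-0.398000) = 0.092540
t=0.270000, u=0.092540: f=-0.184155 → u ← 0.092540 + 0.27·(-0.184155) = 0.042818
t=0.540000, u=0.042818: f=-0.085208 → u ← 0.042818 + 0.27·(-0.085208) = 0.019812
t=0.810000, u=0.019812: f=-0.039426 → u ← 0.019812 + 0.27·(-0.039426) = 0.009167
u(1.08) ≈ 0.0092

0.0092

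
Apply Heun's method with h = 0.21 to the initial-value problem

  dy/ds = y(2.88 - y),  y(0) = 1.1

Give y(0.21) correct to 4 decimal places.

Heun: k1 = f(s_n, y_n); k2 = f(s_n + h, y_n + h·k1); y_{n+1} = y_n + (h/2)·(k1 + k2).
s=0.000000, y=1.100000:
  k1 = f(0.000000, 1.100000) = 1.958000
  k2 = f(0.210000, 1.511180) = 2.068533
  y ← 1.100000 + (0.21/2)·(1.958000 + 2.068533) = 1.522786
y(0.21) ≈ 1.5228

1.5228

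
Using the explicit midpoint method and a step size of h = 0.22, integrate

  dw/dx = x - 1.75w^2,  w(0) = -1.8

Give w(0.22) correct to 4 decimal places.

Midpoint: k1 = f(x_n, w_n); k2 = f(x_n + h/2, w_n + (h/2)·k1); w_{n+1} = w_n + h·k2.
x=0.000000, w=-1.800000:
  k1 = f(0.000000, -1.800000) = -5.670000
  k2 = f(0.110000, -2.423700) = -10.170063
  w ← -1.800000 + 0.22·(-10.170063) = -4.037414
w(0.22) ≈ -4.0374

-4.0374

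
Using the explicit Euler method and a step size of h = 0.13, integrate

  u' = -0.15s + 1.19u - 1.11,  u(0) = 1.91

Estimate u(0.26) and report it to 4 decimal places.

Euler: u_{n+1} = u_n + h·f(s_n, u_n).
s=0.000000, u=1.910000: f=1.162900 → u ← 1.910000 + 0.13·1.162900 = 2.061177
s=0.130000, u=2.061177: f=1.323301 → u ← 2.061177 + 0.13·1.323301 = 2.233206
u(0.26) ≈ 2.2332

2.2332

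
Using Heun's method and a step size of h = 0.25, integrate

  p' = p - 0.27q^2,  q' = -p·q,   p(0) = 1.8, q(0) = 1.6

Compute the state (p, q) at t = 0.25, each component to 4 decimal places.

Heun on (p,q): k1 = f(t_n, state_n); k2 = f(t_n + h, state_n + h·k1); state_{n+1} = state_n + (h/2)·(k1 + k2).
0.000000: (1.800000, 1.600000)
  k1 = (1.108800, -2.880000)
  predictor → (2.077200, 0.880000)
  k2 = (1.868112, -1.827936)
  → (2.172114, 1.011508)
(p(0.25), q(0.25)) ≈ (2.1721, 1.0115)

2.1721, 1.0115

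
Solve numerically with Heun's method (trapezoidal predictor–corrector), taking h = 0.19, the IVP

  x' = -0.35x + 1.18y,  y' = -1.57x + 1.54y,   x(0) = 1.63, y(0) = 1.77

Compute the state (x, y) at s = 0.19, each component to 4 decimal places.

Heun on (x,y): k1 = f(s_n, state_n); k2 = f(s_n + h, state_n + h·k1); state_{n+1} = state_n + (h/2)·(k1 + k2).
0.000000: (1.630000, 1.770000)
  k1 = (1.518100, 0.166700)
  predictor → (1.918439, 1.801673)
  k2 = (1.454520, -0.237373)
  → (1.912399, 1.763286)
(x(0.19), y(0.19)) ≈ (1.9124, 1.7633)

1.9124, 1.7633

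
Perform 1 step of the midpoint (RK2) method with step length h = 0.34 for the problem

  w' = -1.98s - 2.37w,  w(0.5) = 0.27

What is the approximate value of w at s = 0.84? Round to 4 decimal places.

Midpoint: k1 = f(s_n, w_n); k2 = f(s_n + h/2, w_n + (h/2)·k1); w_{n+1} = w_n + h·k2.
s=0.500000, w=0.270000:
  k1 = f(0.500000, 0.270000) = -1.629900
  k2 = f(0.670000, -0.007083) = -1.309813
  w ← 0.270000 + 0.34·(-1.309813) = -0.175337
w(0.84) ≈ -0.1753

-0.1753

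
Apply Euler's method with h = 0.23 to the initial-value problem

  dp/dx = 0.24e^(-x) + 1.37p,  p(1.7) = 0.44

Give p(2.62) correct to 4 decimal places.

1.3663

Euler: p_{n+1} = p_n + h·f(x_n, p_n).
x=1.700000, p=0.440000: f=0.646644 → p ← 0.440000 + 0.23·0.646644 = 0.588728
x=1.930000, p=0.588728: f=0.841393 → p ← 0.588728 + 0.23·0.841393 = 0.782249
x=2.160000, p=0.782249: f=1.099359 → p ← 0.782249 + 0.23·1.099359 = 1.035101
x=2.390000, p=1.035101: f=1.440080 → p ← 1.035101 + 0.23·1.440080 = 1.366319
p(2.62) ≈ 1.3663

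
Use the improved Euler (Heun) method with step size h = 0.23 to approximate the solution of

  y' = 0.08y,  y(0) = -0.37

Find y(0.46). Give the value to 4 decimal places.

-0.3839

Heun: k1 = f(s_n, y_n); k2 = f(s_n + h, y_n + h·k1); y_{n+1} = y_n + (h/2)·(k1 + k2).
s=0.000000, y=-0.370000:
  k1 = f(0.000000, -0.370000) = -0.029600
  k2 = f(0.230000, -0.376808) = -0.030145
  y ← -0.370000 + (0.23/2)·(-0.029600 + (-0.030145)) = -0.376871
s=0.230000, y=-0.376871:
  k1 = f(0.230000, -0.376871) = -0.030150
  k2 = f(0.460000, -0.383805) = -0.030704
  y ← -0.376871 + (0.23/2)·(-0.030150 + (-0.030704)) = -0.383869
y(0.46) ≈ -0.3839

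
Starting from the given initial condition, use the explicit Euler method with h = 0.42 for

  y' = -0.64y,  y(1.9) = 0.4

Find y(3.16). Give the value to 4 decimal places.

Euler: y_{n+1} = y_n + h·f(x_n, y_n).
x=1.900000, y=0.400000: f=-0.256000 → y ← 0.400000 + 0.42·(-0.256000) = 0.292480
x=2.320000, y=0.292480: f=-0.187187 → y ← 0.292480 + 0.42·(-0.187187) = 0.213861
x=2.740000, y=0.213861: f=-0.136871 → y ← 0.213861 + 0.42·(-0.136871) = 0.156375
y(3.16) ≈ 0.1564

0.1564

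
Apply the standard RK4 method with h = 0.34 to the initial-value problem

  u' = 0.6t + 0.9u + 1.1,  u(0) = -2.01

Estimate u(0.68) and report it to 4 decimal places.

RK4: k1 = f(t_n, u_n); k2 = f(t_n + h/2, u_n + (h/2)·k1); k3 = f(t_n + h/2, u_n + (h/2)·k2); k4 = f(t_n + h, u_n + h·k3); u_{n+1} = u_n + (h/6)·(k1 + 2k2 + 2k3 + k4).
t=0.000000, u=-2.010000:
  k1 = f(0.000000, -2.010000) = -0.709000
  k2 = f(0.170000, -2.130530) = -0.715477
  k3 = f(0.170000, -2.131631) = -0.716468
  k4 = f(0.340000, -2.253599) = -0.724239
  u ← -2.010000 + (0.34/6)·(k1 + 2k2 + 2k3 + k4) = -2.253504
t=0.340000, u=-2.253504:
  k1 = f(0.340000, -2.253504) = -0.724154
  k2 = f(0.510000, -2.376610) = -0.732949
  k3 = f(0.510000, -2.378105) = -0.734295
  k4 = f(0.680000, -2.503164) = -0.744848
  u ← -2.253504 + (0.34/6)·(k1 + 2k2 + 2k3 + k4) = -2.503035
u(0.68) ≈ -2.5030

-2.5030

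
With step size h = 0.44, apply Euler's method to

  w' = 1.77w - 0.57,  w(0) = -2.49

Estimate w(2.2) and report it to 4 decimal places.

Euler: w_{n+1} = w_n + h·f(t_n, w_n).
t=0.000000, w=-2.490000: f=-4.977300 → w ← -2.490000 + 0.44·(-4.977300) = -4.680012
t=0.440000, w=-4.680012: f=-8.853621 → w ← -4.680012 + 0.44·(-8.853621) = -8.575605
t=0.880000, w=-8.575605: f=-15.748821 → w ← -8.575605 + 0.44·(-15.748821) = -15.505087
t=1.320000, w=-15.505087: f=-28.014004 → w ← -15.505087 + 0.44·(-28.014004) = -27.831248
t=1.760000, w=-27.831248: f=-49.831310 → w ← -27.831248 + 0.44·(-49.831310) = -49.757025
w(2.2) ≈ -49.7570

-49.7570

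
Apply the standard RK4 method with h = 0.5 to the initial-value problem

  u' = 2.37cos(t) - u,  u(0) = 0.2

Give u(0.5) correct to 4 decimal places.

1.0099

RK4: k1 = f(t_n, u_n); k2 = f(t_n + h/2, u_n + (h/2)·k1); k3 = f(t_n + h/2, u_n + (h/2)·k2); k4 = f(t_n + h, u_n + h·k3); u_{n+1} = u_n + (h/6)·(k1 + 2k2 + 2k3 + k4).
t=0.000000, u=0.200000:
  k1 = f(0.000000, 0.200000) = 2.170000
  k2 = f(0.250000, 0.742500) = 1.553822
  k3 = f(0.250000, 0.588456) = 1.707867
  k4 = f(0.500000, 1.053933) = 1.025937
  u ← 0.200000 + (0.5/6)·(k1 + 2k2 + 2k3 + k4) = 1.009943
u(0.5) ≈ 1.0099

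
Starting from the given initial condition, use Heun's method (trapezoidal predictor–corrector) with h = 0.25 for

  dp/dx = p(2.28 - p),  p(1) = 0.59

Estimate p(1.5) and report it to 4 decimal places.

1.1812

Heun: k1 = f(x_n, p_n); k2 = f(x_n + h, p_n + h·k1); p_{n+1} = p_n + (h/2)·(k1 + k2).
x=1.000000, p=0.590000:
  k1 = f(1.000000, 0.590000) = 0.997100
  k2 = f(1.250000, 0.839275) = 1.209164
  p ← 0.590000 + (0.25/2)·(0.997100 + 1.209164) = 0.865783
x=1.250000, p=0.865783:
  k1 = f(1.250000, 0.865783) = 1.224405
  k2 = f(1.500000, 1.171884) = 1.298583
  p ← 0.865783 + (0.25/2)·(1.224405 + 1.298583) = 1.181157
p(1.5) ≈ 1.1812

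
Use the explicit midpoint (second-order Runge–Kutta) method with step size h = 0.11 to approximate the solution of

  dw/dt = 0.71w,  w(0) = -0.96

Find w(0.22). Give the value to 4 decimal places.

Midpoint: k1 = f(t_n, w_n); k2 = f(t_n + h/2, w_n + (h/2)·k1); w_{n+1} = w_n + h·k2.
t=0.000000, w=-0.960000:
  k1 = f(0.000000, -0.960000) = -0.681600
  k2 = f(0.055000, -0.997488) = -0.708216
  w ← -0.960000 + 0.11·(-0.708216) = -1.037904
t=0.110000, w=-1.037904:
  k1 = f(0.110000, -1.037904) = -0.736912
  k2 = f(0.165000, -1.078434) = -0.765688
  w ← -1.037904 + 0.11·(-0.765688) = -1.122130
w(0.22) ≈ -1.1221

-1.1221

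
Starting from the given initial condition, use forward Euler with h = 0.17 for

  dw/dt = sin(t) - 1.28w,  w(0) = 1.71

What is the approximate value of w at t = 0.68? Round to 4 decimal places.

0.7857

Euler: w_{n+1} = w_n + h·f(t_n, w_n).
t=0.000000, w=1.710000: f=-2.188800 → w ← 1.710000 + 0.17·(-2.188800) = 1.337904
t=0.170000, w=1.337904: f=-1.543335 → w ← 1.337904 + 0.17·(-1.543335) = 1.075537
t=0.340000, w=1.075537: f=-1.043200 → w ← 1.075537 + 0.17·(-1.043200) = 0.898193
t=0.510000, w=0.898193: f=-0.661510 → w ← 0.898193 + 0.17·(-0.661510) = 0.785736
w(0.68) ≈ 0.7857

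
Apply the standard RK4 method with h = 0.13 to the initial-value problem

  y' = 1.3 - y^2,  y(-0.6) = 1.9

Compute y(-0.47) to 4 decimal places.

RK4: k1 = f(t_n, y_n); k2 = f(t_n + h/2, y_n + (h/2)·k1); k3 = f(t_n + h/2, y_n + (h/2)·k2); k4 = f(t_n + h, y_n + h·k3); y_{n+1} = y_n + (h/6)·(k1 + 2k2 + 2k3 + k4).
t=-0.600000, y=1.900000:
  k1 = f(-0.600000, 1.900000) = -2.310000
  k2 = f(-0.535000, 1.749850) = -1.761975
  k3 = f(-0.535000, 1.785472) = -1.887909
  k4 = f(-0.470000, 1.654572) = -1.437608
  y ← 1.900000 + (0.13/6)·(k1 + 2k2 + 2k3 + k4) = 1.660640
y(-0.47) ≈ 1.6606

1.6606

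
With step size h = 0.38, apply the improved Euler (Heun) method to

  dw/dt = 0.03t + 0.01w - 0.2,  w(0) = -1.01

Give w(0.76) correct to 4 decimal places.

-1.1616

Heun: k1 = f(t_n, w_n); k2 = f(t_n + h, w_n + h·k1); w_{n+1} = w_n + (h/2)·(k1 + k2).
t=0.000000, w=-1.010000:
  k1 = f(0.000000, -1.010000) = -0.210100
  k2 = f(0.380000, -1.089838) = -0.199498
  w ← -1.010000 + (0.38/2)·(-0.210100 + (-0.199498)) = -1.087824
t=0.380000, w=-1.087824:
  k1 = f(0.380000, -1.087824) = -0.199478
  k2 = f(0.760000, -1.163625) = -0.188836
  w ← -1.087824 + (0.38/2)·(-0.199478 + (-0.188836)) = -1.161603
w(0.76) ≈ -1.1616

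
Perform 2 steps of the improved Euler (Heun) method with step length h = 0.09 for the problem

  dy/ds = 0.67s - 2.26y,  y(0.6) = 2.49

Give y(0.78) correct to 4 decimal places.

Heun: k1 = f(s_n, y_n); k2 = f(s_n + h, y_n + h·k1); y_{n+1} = y_n + (h/2)·(k1 + k2).
s=0.600000, y=2.490000:
  k1 = f(0.600000, 2.490000) = -5.225400
  k2 = f(0.690000, 2.019714) = -4.102254
  y ← 2.490000 + (0.09/2)·(-5.225400 + (-4.102254)) = 2.070256
s=0.690000, y=2.070256:
  k1 = f(0.690000, 2.070256) = -4.216478
  k2 = f(0.780000, 1.690773) = -3.298546
  y ← 2.070256 + (0.09/2)·(-4.216478 + (-3.298546)) = 1.732080
y(0.78) ≈ 1.7321

1.7321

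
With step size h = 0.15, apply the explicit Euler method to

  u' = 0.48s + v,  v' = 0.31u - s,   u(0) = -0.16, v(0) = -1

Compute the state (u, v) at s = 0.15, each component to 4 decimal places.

-0.3100, -1.0074

Euler on (u,v): u_{n+1} = u_n + h·u', v_{n+1} = v_n + h·v'.
0.000000: (-0.160000, -1.000000); f=(-1.000000, -0.049600) → (-0.310000, -1.007440)
(u(0.15), v(0.15)) ≈ (-0.3100, -1.0074)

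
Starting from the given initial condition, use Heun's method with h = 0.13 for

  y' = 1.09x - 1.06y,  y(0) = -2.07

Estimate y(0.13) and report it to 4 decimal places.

Heun: k1 = f(x_n, y_n); k2 = f(x_n + h, y_n + h·k1); y_{n+1} = y_n + (h/2)·(k1 + k2).
x=0.000000, y=-2.070000:
  k1 = f(0.000000, -2.070000) = 2.194200
  k2 = f(0.130000, -1.784754) = 2.033539
  y ← -2.070000 + (0.13/2)·(2.194200 + 2.033539) = -1.795197
y(0.13) ≈ -1.7952

-1.7952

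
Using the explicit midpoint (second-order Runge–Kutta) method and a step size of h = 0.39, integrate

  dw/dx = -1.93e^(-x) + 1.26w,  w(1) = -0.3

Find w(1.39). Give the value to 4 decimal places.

Midpoint: k1 = f(x_n, w_n); k2 = f(x_n + h/2, w_n + (h/2)·k1); w_{n+1} = w_n + h·k2.
x=1.000000, w=-0.300000:
  k1 = f(1.000000, -0.300000) = -1.088007
  k2 = f(1.195000, -0.512161) = -1.229542
  w ← -0.300000 + 0.39·(-1.229542) = -0.779521
w(1.39) ≈ -0.7795

-0.7795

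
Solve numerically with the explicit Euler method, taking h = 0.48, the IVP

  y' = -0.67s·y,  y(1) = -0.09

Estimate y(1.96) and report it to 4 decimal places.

Euler: y_{n+1} = y_n + h·f(s_n, y_n).
s=1.000000, y=-0.090000: f=0.060300 → y ← -0.090000 + 0.48·0.060300 = -0.061056
s=1.480000, y=-0.061056: f=0.060543 → y ← -0.061056 + 0.48·0.060543 = -0.031995
y(1.96) ≈ -0.0320

-0.0320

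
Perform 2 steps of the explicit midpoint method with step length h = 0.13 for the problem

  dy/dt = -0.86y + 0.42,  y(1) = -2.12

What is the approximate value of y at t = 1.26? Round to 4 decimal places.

-1.5984

Midpoint: k1 = f(t_n, y_n); k2 = f(t_n + h/2, y_n + (h/2)·k1); y_{n+1} = y_n + h·k2.
t=1.000000, y=-2.120000:
  k1 = f(1.000000, -2.120000) = 2.243200
  k2 = f(1.065000, -1.974192) = 2.117805
  y ← -2.120000 + 0.13·2.117805 = -1.844685
t=1.130000, y=-1.844685:
  k1 = f(1.130000, -1.844685) = 2.006429
  k2 = f(1.195000, -1.714267) = 1.894270
  y ← -1.844685 + 0.13·1.894270 = -1.598430
y(1.26) ≈ -1.5984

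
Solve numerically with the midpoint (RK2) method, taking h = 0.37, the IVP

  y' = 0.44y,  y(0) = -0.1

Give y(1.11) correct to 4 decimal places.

-0.1627

Midpoint: k1 = f(t_n, y_n); k2 = f(t_n + h/2, y_n + (h/2)·k1); y_{n+1} = y_n + h·k2.
t=0.000000, y=-0.100000:
  k1 = f(0.000000, -0.100000) = -0.044000
  k2 = f(0.185000, -0.108140) = -0.047582
  y ← -0.100000 + 0.37·(-0.047582) = -0.117605
t=0.370000, y=-0.117605:
  k1 = f(0.370000, -0.117605) = -0.051746
  k2 = f(0.555000, -0.127178) = -0.055958
  y ← -0.117605 + 0.37·(-0.055958) = -0.138310
t=0.740000, y=-0.138310:
  k1 = f(0.740000, -0.138310) = -0.060856
  k2 = f(0.925000, -0.149568) = -0.065810
  y ← -0.138310 + 0.37·(-0.065810) = -0.162660
y(1.11) ≈ -0.1627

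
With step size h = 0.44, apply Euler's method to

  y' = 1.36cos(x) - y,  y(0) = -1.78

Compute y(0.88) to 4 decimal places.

Euler: y_{n+1} = y_n + h·f(x_n, y_n).
x=0.000000, y=-1.780000: f=3.140000 → y ← -1.780000 + 0.44·3.140000 = -0.398400
x=0.440000, y=-0.398400: f=1.628862 → y ← -0.398400 + 0.44·1.628862 = 0.318299
y(0.88) ≈ 0.3183

0.3183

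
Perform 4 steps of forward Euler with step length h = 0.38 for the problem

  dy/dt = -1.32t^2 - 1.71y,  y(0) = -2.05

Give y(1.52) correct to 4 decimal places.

-0.7931

Euler: y_{n+1} = y_n + h·f(t_n, y_n).
t=0.000000, y=-2.050000: f=3.505500 → y ← -2.050000 + 0.38·3.505500 = -0.717910
t=0.380000, y=-0.717910: f=1.037018 → y ← -0.717910 + 0.38·1.037018 = -0.323843
t=0.760000, y=-0.323843: f=-0.208660 → y ← -0.323843 + 0.38·(-0.208660) = -0.403134
t=1.140000, y=-0.403134: f=-1.026113 → y ← -0.403134 + 0.38·(-1.026113) = -0.793057
y(1.52) ≈ -0.7931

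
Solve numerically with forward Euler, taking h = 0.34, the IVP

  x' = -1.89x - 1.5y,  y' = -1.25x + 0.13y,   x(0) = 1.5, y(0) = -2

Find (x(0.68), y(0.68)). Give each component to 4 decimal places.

1.9464, -3.5077

Euler on (x,y): x_{n+1} = x_n + h·x', y_{n+1} = y_n + h·y'.
0.000000: (1.500000, -2.000000); f=(0.165000, -2.135000) → (1.556100, -2.725900)
0.340000: (1.556100, -2.725900); f=(1.147821, -2.299492) → (1.946359, -3.507727)
(x(0.68), y(0.68)) ≈ (1.9464, -3.5077)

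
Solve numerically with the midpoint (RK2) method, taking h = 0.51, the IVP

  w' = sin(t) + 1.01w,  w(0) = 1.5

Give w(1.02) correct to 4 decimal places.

4.7020

Midpoint: k1 = f(t_n, w_n); k2 = f(t_n + h/2, w_n + (h/2)·k1); w_{n+1} = w_n + h·k2.
t=0.000000, w=1.500000:
  k1 = f(0.000000, 1.500000) = 1.515000
  k2 = f(0.255000, 1.886325) = 2.157434
  w ← 1.500000 + 0.51·2.157434 = 2.600291
t=0.510000, w=2.600291:
  k1 = f(0.510000, 2.600291) = 3.114471
  k2 = f(0.765000, 3.394481) = 4.120963
  w ← 2.600291 + 0.51·4.120963 = 4.701982
w(1.02) ≈ 4.7020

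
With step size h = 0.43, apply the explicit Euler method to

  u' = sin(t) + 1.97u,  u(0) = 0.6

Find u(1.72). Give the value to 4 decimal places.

Euler: u_{n+1} = u_n + h·f(t_n, u_n).
t=0.000000, u=0.600000: f=1.182000 → u ← 0.600000 + 0.43·1.182000 = 1.108260
t=0.430000, u=1.108260: f=2.600143 → u ← 1.108260 + 0.43·2.600143 = 2.226321
t=0.860000, u=2.226321: f=5.143696 → u ← 2.226321 + 0.43·5.143696 = 4.438111
t=1.290000, u=4.438111: f=9.703913 → u ← 4.438111 + 0.43·9.703913 = 8.610793
u(1.72) ≈ 8.6108

8.6108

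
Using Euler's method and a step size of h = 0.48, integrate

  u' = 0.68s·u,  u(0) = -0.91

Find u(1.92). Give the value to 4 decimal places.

Euler: u_{n+1} = u_n + h·f(s_n, u_n).
s=0.000000, u=-0.910000: f=0.000000 → u ← -0.910000 + 0.48·0.000000 = -0.910000
s=0.480000, u=-0.910000: f=-0.297024 → u ← -0.910000 + 0.48·(-0.297024) = -1.052572
s=0.960000, u=-1.052572: f=-0.687119 → u ← -1.052572 + 0.48·(-0.687119) = -1.382388
s=1.440000, u=-1.382388: f=-1.353635 → u ← -1.382388 + 0.48·(-1.353635) = -2.032133
u(1.92) ≈ -2.0321

-2.0321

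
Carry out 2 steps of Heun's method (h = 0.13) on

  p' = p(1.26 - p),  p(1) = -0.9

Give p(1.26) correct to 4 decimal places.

-1.6965

Heun: k1 = f(t_n, p_n); k2 = f(t_n + h, p_n + h·k1); p_{n+1} = p_n + (h/2)·(k1 + k2).
t=1.000000, p=-0.900000:
  k1 = f(1.000000, -0.900000) = -1.944000
  k2 = f(1.130000, -1.152720) = -2.781191
  p ← -0.900000 + (0.13/2)·(-1.944000 + (-2.781191)) = -1.207137
t=1.130000, p=-1.207137:
  k1 = f(1.130000, -1.207137) = -2.978174
  k2 = f(1.260000, -1.594300) = -4.550610
  p ← -1.207137 + (0.13/2)·(-2.978174 + (-4.550610)) = -1.696508
p(1.26) ≈ -1.6965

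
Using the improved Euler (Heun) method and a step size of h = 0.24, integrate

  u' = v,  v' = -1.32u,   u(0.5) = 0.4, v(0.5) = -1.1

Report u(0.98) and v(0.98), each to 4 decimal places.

Heun on (u,v): k1 = f(t_n, state_n); k2 = f(t_n + h, state_n + h·k1); state_{n+1} = state_n + (h/2)·(k1 + k2).
0.500000: (0.400000, -1.100000)
  k1 = (-1.100000, -0.528000)
  predictor → (0.136000, -1.226720)
  k2 = (-1.226720, -0.179520)
  → (0.120794, -1.184902)
0.740000: (0.120794, -1.184902)
  k1 = (-1.184902, -0.159448)
  predictor → (-0.163583, -1.223170)
  k2 = (-1.223170, 0.215930)
  → (-0.168175, -1.178125)
(u(0.98), v(0.98)) ≈ (-0.1682, -1.1781)

-0.1682, -1.1781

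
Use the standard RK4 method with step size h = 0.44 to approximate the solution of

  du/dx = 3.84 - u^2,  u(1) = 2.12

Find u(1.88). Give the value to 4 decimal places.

RK4: k1 = f(x_n, u_n); k2 = f(x_n + h/2, u_n + (h/2)·k1); k3 = f(x_n + h/2, u_n + (h/2)·k2); k4 = f(x_n + h, u_n + h·k3); u_{n+1} = u_n + (h/6)·(k1 + 2k2 + 2k3 + k4).
x=1.000000, u=2.120000:
  k1 = f(1.000000, 2.120000) = -0.654400
  k2 = f(1.220000, 1.976032) = -0.064702
  k3 = f(1.220000, 2.105765) = -0.594248
  k4 = f(1.440000, 1.858531) = 0.385863
  u ← 2.120000 + (0.44/6)·(k1 + 2k2 + 2k3 + k4) = 2.003661
x=1.440000, u=2.003661:
  k1 = f(1.440000, 2.003661) = -0.174658
  k2 = f(1.660000, 1.965236) = -0.022154
  k3 = f(1.660000, 1.998787) = -0.155151
  k4 = f(1.880000, 1.935395) = 0.094247
  u ← 2.003661 + (0.44/6)·(k1 + 2k2 + 2k3 + k4) = 1.971760
u(1.88) ≈ 1.9718

1.9718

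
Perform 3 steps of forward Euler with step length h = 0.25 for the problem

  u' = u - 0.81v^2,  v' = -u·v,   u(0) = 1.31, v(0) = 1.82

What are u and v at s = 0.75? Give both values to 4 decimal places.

0.9569, 0.7181

Euler on (u,v): u_{n+1} = u_n + h·u', v_{n+1} = v_n + h·v'.
0.000000: (1.310000, 1.820000); f=(-1.373044, -2.384200) → (0.966739, 1.223950)
0.250000: (0.966739, 1.223950); f=(-0.246684, -1.183240) → (0.905068, 0.928140)
0.500000: (0.905068, 0.928140); f=(0.207298, -0.840030) → (0.956893, 0.718133)
(u(0.75), v(0.75)) ≈ (0.9569, 0.7181)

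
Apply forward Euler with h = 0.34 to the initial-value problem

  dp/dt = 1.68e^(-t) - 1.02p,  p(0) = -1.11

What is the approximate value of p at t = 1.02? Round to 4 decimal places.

0.4893

Euler: p_{n+1} = p_n + h·f(t_n, p_n).
t=0.000000, p=-1.110000: f=2.812200 → p ← -1.110000 + 0.34·2.812200 = -0.153852
t=0.340000, p=-0.153852: f=1.352703 → p ← -0.153852 + 0.34·1.352703 = 0.306067
t=0.680000, p=0.306067: f=0.538928 → p ← 0.306067 + 0.34·0.538928 = 0.489303
p(1.02) ≈ 0.4893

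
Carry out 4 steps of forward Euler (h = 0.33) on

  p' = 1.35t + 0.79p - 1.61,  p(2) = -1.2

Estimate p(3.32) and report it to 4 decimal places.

0.1197

Euler: p_{n+1} = p_n + h·f(t_n, p_n).
t=2.000000, p=-1.200000: f=0.142000 → p ← -1.200000 + 0.33·0.142000 = -1.153140
t=2.330000, p=-1.153140: f=0.624519 → p ← -1.153140 + 0.33·0.624519 = -0.947049
t=2.660000, p=-0.947049: f=1.232832 → p ← -0.947049 + 0.33·1.232832 = -0.540214
t=2.990000, p=-0.540214: f=1.999731 → p ← -0.540214 + 0.33·1.999731 = 0.119697
p(3.32) ≈ 0.1197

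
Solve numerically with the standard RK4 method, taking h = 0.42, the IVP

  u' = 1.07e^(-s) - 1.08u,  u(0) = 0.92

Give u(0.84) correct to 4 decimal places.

RK4: k1 = f(s_n, u_n); k2 = f(s_n + h/2, u_n + (h/2)·k1); k3 = f(s_n + h/2, u_n + (h/2)·k2); k4 = f(s_n + h, u_n + h·k3); u_{n+1} = u_n + (h/6)·(k1 + 2k2 + 2k3 + k4).
s=0.000000, u=0.920000:
  k1 = f(0.000000, 0.920000) = 0.076400
  k2 = f(0.210000, 0.936044) = -0.143602
  k3 = f(0.210000, 0.889844) = -0.093706
  k4 = f(0.420000, 0.880644) = -0.248055
  u ← 0.920000 + (0.42/6)·(k1 + 2k2 + 2k3 + k4) = 0.874761
s=0.420000, u=0.874761:
  k1 = f(0.420000, 0.874761) = -0.241702
  k2 = f(0.630000, 0.824004) = -0.320051
  k3 = f(0.630000, 0.807550) = -0.302281
  k4 = f(0.840000, 0.747803) = -0.345697
  u ← 0.874761 + (0.42/6)·(k1 + 2k2 + 2k3 + k4) = 0.746517
u(0.84) ≈ 0.7465

0.7465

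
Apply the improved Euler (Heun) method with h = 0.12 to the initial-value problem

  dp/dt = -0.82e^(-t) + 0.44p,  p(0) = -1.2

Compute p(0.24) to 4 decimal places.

Heun: k1 = f(t_n, p_n); k2 = f(t_n + h, p_n + h·k1); p_{n+1} = p_n + (h/2)·(k1 + k2).
t=0.000000, p=-1.200000:
  k1 = f(0.000000, -1.200000) = -1.348000
  k2 = f(0.120000, -1.361760) = -1.326449
  p ← -1.200000 + (0.12/2)·(-1.348000 + (-1.326449)) = -1.360467
t=0.120000, p=-1.360467:
  k1 = f(0.120000, -1.360467) = -1.325880
  k2 = f(0.240000, -1.519573) = -1.313647
  p ← -1.360467 + (0.12/2)·(-1.325880 + (-1.313647)) = -1.518839
p(0.24) ≈ -1.5188

-1.5188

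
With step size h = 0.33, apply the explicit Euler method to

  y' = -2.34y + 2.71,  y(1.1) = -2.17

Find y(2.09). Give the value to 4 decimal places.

1.1188

Euler: y_{n+1} = y_n + h·f(s_n, y_n).
s=1.100000, y=-2.170000: f=7.787800 → y ← -2.170000 + 0.33·7.787800 = 0.399974
s=1.430000, y=0.399974: f=1.774061 → y ← 0.399974 + 0.33·1.774061 = 0.985414
s=1.760000, y=0.985414: f=0.404131 → y ← 0.985414 + 0.33·0.404131 = 1.118777
y(2.09) ≈ 1.1188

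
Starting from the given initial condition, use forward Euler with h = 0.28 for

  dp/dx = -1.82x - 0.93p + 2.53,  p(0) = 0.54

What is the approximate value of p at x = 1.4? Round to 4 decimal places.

Euler: p_{n+1} = p_n + h·f(x_n, p_n).
x=0.000000, p=0.540000: f=2.027800 → p ← 0.540000 + 0.28·2.027800 = 1.107784
x=0.280000, p=1.107784: f=0.990161 → p ← 1.107784 + 0.28·0.990161 = 1.385029
x=0.560000, p=1.385029: f=0.222723 → p ← 1.385029 + 0.28·0.222723 = 1.447391
x=0.840000, p=1.447391: f=-0.344874 → p ← 1.447391 + 0.28·(-0.344874) = 1.350827
x=1.120000, p=1.350827: f=-0.764669 → p ← 1.350827 + 0.28·(-0.764669) = 1.136719
p(1.4) ≈ 1.1367

1.1367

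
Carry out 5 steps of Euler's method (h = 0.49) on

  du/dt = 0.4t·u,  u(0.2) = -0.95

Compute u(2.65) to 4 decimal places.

-2.6071

Euler: u_{n+1} = u_n + h·f(t_n, u_n).
t=0.200000, u=-0.950000: f=-0.076000 → u ← -0.950000 + 0.49·(-0.076000) = -0.987240
t=0.690000, u=-0.987240: f=-0.272478 → u ← -0.987240 + 0.49·(-0.272478) = -1.120754
t=1.180000, u=-1.120754: f=-0.528996 → u ← -1.120754 + 0.49·(-0.528996) = -1.379962
t=1.670000, u=-1.379962: f=-0.921815 → u ← -1.379962 + 0.49·(-0.921815) = -1.831652
t=2.160000, u=-1.831652: f=-1.582547 → u ← -1.831652 + 0.49·(-1.582547) = -2.607100
u(2.65) ≈ -2.6071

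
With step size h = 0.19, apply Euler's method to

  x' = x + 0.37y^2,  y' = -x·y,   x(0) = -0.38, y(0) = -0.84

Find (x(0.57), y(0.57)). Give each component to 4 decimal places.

Euler on (x,y): x_{n+1} = x_n + h·x', y_{n+1} = y_n + h·y'.
0.000000: (-0.380000, -0.840000); f=(-0.118928, -0.319200) → (-0.402596, -0.900648)
0.190000: (-0.402596, -0.900648); f=(-0.102465, -0.362598) → (-0.422065, -0.969542)
0.380000: (-0.422065, -0.969542); f=(-0.074261, -0.409209) → (-0.436174, -1.047291)
(x(0.57), y(0.57)) ≈ (-0.4362, -1.0473)

-0.4362, -1.0473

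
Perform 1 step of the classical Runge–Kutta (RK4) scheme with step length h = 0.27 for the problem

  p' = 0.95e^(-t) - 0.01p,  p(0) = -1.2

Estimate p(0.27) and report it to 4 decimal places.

-0.9723

RK4: k1 = f(t_n, p_n); k2 = f(t_n + h/2, p_n + (h/2)·k1); k3 = f(t_n + h/2, p_n + (h/2)·k2); k4 = f(t_n + h, p_n + h·k3); p_{n+1} = p_n + (h/6)·(k1 + 2k2 + 2k3 + k4).
t=0.000000, p=-1.200000:
  k1 = f(0.000000, -1.200000) = 0.962000
  k2 = f(0.135000, -1.070130) = 0.840731
  k3 = f(0.135000, -1.086501) = 0.840895
  k4 = f(0.270000, -0.972958) = 0.734940
  p ← -1.200000 + (0.27/6)·(k1 + 2k2 + 2k3 + k4) = -0.972291
p(0.27) ≈ -0.9723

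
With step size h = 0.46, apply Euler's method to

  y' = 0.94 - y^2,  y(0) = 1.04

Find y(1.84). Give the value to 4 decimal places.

Euler: y_{n+1} = y_n + h·f(t_n, y_n).
t=0.000000, y=1.040000: f=-0.141600 → y ← 1.040000 + 0.46·(-0.141600) = 0.974864
t=0.460000, y=0.974864: f=-0.010360 → y ← 0.974864 + 0.46·(-0.010360) = 0.970098
t=0.920000, y=0.970098: f=-0.001091 → y ← 0.970098 + 0.46·(-0.001091) = 0.969597
t=1.380000, y=0.969597: f=-0.000118 → y ← 0.969597 + 0.46·(-0.000118) = 0.969543
y(1.84) ≈ 0.9695

0.9695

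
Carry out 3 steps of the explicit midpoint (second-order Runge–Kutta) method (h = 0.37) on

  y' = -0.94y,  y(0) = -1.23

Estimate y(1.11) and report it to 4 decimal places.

Midpoint: k1 = f(t_n, y_n); k2 = f(t_n + h/2, y_n + (h/2)·k1); y_{n+1} = y_n + h·k2.
t=0.000000, y=-1.230000:
  k1 = f(0.000000, -1.230000) = 1.156200
  k2 = f(0.185000, -1.016103) = 0.955137
  y ← -1.230000 + 0.37·0.955137 = -0.876599
t=0.370000, y=-0.876599:
  k1 = f(0.370000, -0.876599) = 0.824003
  k2 = f(0.555000, -0.724159) = 0.680709
  y ← -0.876599 + 0.37·0.680709 = -0.624737
t=0.740000, y=-0.624737:
  k1 = f(0.740000, -0.624737) = 0.587253
  k2 = f(0.925000, -0.516095) = 0.485129
  y ← -0.624737 + 0.37·0.485129 = -0.445239
y(1.11) ≈ -0.4452

-0.4452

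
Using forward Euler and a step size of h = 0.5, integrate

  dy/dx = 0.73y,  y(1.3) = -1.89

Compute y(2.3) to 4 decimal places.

-3.5215

Euler: y_{n+1} = y_n + h·f(x_n, y_n).
x=1.300000, y=-1.890000: f=-1.379700 → y ← -1.890000 + 0.5·(-1.379700) = -2.579850
x=1.800000, y=-2.579850: f=-1.883290 → y ← -2.579850 + 0.5·(-1.883290) = -3.521495
y(2.3) ≈ -3.5215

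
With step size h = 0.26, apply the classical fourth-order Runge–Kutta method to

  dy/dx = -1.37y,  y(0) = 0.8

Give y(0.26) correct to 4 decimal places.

RK4: k1 = f(x_n, y_n); k2 = f(x_n + h/2, y_n + (h/2)·k1); k3 = f(x_n + h/2, y_n + (h/2)·k2); k4 = f(x_n + h, y_n + h·k3); y_{n+1} = y_n + (h/6)·(k1 + 2k2 + 2k3 + k4).
x=0.000000, y=0.800000:
  k1 = f(0.000000, 0.800000) = -1.096000
  k2 = f(0.130000, 0.657520) = -0.900802
  k3 = f(0.130000, 0.682896) = -0.935567
  k4 = f(0.260000, 0.556753) = -0.762751
  y ← 0.800000 + (0.26/6)·(k1 + 2k2 + 2k3 + k4) = 0.560302
y(0.26) ≈ 0.5603

0.5603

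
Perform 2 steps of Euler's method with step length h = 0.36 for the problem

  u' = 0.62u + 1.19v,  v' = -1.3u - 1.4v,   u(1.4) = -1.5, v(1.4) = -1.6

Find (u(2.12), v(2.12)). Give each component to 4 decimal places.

Euler on (u,v): u_{n+1} = u_n + h·u', v_{n+1} = v_n + h·v'.
1.400000: (-1.500000, -1.600000); f=(-2.834000, 4.190000) → (-2.520240, -0.091600)
1.760000: (-2.520240, -0.091600); f=(-1.671553, 3.404552) → (-3.121999, 1.134039)
(u(2.12), v(2.12)) ≈ (-3.1220, 1.1340)

-3.1220, 1.1340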